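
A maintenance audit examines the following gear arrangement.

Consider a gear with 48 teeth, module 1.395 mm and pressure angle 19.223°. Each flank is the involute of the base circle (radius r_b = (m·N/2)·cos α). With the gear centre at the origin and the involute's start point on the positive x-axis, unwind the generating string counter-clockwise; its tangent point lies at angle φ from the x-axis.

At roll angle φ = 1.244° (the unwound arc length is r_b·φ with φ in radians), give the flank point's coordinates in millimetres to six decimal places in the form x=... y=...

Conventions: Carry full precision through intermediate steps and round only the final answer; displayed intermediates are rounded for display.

topology: single-mesh involute geometry — m = 1.395, N = 48
pitch radius r_p = m·N/2 = 1.395·48/2 = 33.480000
base radius r_b = r_p·cos α = 33.480000·cos 19.223° = 31.613298
roll angle φ = 1.244° = 0.02171190 rad
x = r_b·(cos φ + φ·sin φ) = 31.620749
y = r_b·(sin φ − φ·cos φ) = 0.000108

x=31.620749 y=0.000108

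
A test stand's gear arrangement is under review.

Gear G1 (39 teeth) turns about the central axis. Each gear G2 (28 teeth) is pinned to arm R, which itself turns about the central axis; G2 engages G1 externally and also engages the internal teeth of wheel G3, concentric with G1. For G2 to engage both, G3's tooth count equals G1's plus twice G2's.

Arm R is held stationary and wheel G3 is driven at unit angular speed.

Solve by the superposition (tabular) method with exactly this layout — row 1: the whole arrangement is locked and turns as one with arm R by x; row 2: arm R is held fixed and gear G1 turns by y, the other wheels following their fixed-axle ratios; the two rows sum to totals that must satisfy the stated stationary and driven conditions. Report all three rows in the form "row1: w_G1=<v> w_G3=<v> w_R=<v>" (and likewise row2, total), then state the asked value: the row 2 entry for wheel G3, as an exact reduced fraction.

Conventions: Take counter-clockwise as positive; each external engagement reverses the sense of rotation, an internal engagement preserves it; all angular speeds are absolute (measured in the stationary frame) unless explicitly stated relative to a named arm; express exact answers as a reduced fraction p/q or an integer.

row1: w_G1=0 w_G3=0 w_R=0
row2: w_G1=-95/39 w_G3=1 w_R=0
total: w_G1=-95/39 w_G3=1 w_R=0
asked value: 1

topology: planetary set — G1 39T / G2 28T / G3 95T, arm = carrier (Willis)
superposition row 1 [locked train]: every member turns x
row 2 — arm fixed, fixed-axis ratios: sun y, ring −(39/95)·y, arm 0
boundary: total ω_arm = x = 0 and total ω_ring = x − (39/95)·y = 1  ⇒  y = -95/39, x = 0
row 2 ring = −(39/95)·(-95/39) = 1
totals (row 1 + row 2): sun 0 + (-95/39) = -95/39, ring 0 + 1 = 1, arm 0 + 0 = 0
asked cell (row2, ring) = 1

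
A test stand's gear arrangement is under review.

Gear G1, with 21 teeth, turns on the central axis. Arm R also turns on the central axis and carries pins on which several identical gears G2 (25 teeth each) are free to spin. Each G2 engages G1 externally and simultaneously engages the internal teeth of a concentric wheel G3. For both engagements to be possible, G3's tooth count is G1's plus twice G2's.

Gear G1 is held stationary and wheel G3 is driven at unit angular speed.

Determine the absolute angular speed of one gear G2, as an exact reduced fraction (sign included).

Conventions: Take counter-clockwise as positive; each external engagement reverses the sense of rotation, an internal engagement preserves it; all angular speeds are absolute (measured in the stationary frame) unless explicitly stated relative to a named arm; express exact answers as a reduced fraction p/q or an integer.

71/50

recognized (axles ride arm R): planetary set, 21/25/71 teeth
ring teeth: 21 + 2·25 = 71
21(ω_sun−ω_arm) = −71(ω_ring−ω_arm),  ω_sun = 0, ω_ring = 1
21(0−ω_arm) = −71(1−ω_arm)  ⇒  92·ω_arm = 71  ⇒  ω_arm = 71/92
sun–planet mesh: 21·(0−71/92) = −25·(ω_p−ω_arm)  ⇒  ω_p−ω_arm = 1491/2300
ω_p = 71/92 + 1491/2300 = 71/50
exact speed ratio = 71/50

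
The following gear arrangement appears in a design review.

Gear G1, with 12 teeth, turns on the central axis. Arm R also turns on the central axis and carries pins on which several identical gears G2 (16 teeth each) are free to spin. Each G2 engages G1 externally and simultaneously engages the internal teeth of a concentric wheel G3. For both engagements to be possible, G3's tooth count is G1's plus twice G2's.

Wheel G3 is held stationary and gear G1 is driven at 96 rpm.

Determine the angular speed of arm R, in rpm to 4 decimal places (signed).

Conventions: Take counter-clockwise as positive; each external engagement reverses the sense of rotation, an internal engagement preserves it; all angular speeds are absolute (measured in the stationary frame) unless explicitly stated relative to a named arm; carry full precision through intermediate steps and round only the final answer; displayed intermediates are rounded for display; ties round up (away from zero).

topology: planetary set — G1 12T / G2 16T / G3 44T, arm = carrier (Willis)
normalise by the input: solve with ω_sun = 1, then scale by 96 rpm
ring teeth: 12 + 2·16 = 44
12(ω_sun−ω_arm) = −44(ω_ring−ω_arm),  ω_ring = 0, ω_sun = 1
12(1−ω_arm) = −44(0−ω_arm)  ⇒  56·ω_arm = 12  ⇒  ω_arm = 3/14
scale: ω_arm = 3/14 × 96 rpm = +20.5714 rpm

+20.5714 rpm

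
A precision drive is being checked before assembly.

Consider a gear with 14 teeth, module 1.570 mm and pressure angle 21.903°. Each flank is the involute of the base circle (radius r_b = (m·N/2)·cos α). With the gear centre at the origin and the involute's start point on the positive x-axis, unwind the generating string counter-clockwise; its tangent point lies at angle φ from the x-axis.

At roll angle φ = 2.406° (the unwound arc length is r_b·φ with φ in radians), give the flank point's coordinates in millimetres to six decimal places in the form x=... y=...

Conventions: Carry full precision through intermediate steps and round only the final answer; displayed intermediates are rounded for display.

single-mesh involute tooth geometry (14T wheel at module 1.570)
pitch radius r_p = m·N/2 = 1.570·14/2 = 10.990000
base radius r_b = r_p·cos α = 10.990000·cos 21.903° = 10.196706
roll angle φ = 2.406° = 0.04199262 rad
x = r_b·(cos φ + φ·sin φ) = 10.205692
y = r_b·(sin φ − φ·cos φ) = 0.000252

x=10.205692 y=0.000252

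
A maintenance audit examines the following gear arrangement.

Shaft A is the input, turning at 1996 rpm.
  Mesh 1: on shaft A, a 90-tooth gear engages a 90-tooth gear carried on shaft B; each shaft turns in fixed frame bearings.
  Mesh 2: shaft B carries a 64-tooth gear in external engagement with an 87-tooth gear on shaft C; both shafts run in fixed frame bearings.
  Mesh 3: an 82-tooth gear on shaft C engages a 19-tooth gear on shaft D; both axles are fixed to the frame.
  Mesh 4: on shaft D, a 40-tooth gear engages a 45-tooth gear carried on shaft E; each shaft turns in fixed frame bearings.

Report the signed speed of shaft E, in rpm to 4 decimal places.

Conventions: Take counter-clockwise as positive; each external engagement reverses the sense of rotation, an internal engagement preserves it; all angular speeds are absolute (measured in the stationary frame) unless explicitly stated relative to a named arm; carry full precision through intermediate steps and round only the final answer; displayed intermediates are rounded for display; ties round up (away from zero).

topology: fixed-axis compound train — 4 meshes, A→E
mesh 1 [90T→90T]: ω = 1996.0000×90/90 = 1996.0000 rpm, sense flips to −
mesh 2 [64T→87T]: ω = 1996.0000×64/87 = 1468.3218 rpm, sense flips to +
mesh 3 [82T→19T]: ω = 1468.3218×82/19 = 6336.9679 rpm, sense flips to −
mesh 4 [40T→45T]: ω = 6336.9679×40/45 = 5632.8604 rpm, sense flips to +
signed output speed = +5632.8604 rpm

+5632.8604 rpm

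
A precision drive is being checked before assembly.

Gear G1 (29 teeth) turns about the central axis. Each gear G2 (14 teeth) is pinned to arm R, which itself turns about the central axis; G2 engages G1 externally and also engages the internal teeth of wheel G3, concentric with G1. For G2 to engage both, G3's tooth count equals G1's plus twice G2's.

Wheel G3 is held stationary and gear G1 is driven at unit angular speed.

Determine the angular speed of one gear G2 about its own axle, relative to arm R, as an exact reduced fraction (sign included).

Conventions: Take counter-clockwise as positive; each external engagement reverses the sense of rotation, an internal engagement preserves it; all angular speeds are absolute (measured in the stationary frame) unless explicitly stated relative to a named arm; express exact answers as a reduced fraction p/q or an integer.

-1653/1204

class = planetary set [G3 = 29+2·14 = 57; Willis about the carrier]
ring teeth: 29 + 2·14 = 57
29(ω_sun−ω_arm) = −57(ω_ring−ω_arm),  ω_ring = 0, ω_sun = 1
29(1−ω_arm) = −57(0−ω_arm)  ⇒  86·ω_arm = 29  ⇒  ω_arm = 29/86
sun–planet mesh: 29·(1−29/86) = −14·(ω_p−ω_arm)  ⇒  ω_p−ω_arm = -1653/1204
exact speed ratio = -1653/1204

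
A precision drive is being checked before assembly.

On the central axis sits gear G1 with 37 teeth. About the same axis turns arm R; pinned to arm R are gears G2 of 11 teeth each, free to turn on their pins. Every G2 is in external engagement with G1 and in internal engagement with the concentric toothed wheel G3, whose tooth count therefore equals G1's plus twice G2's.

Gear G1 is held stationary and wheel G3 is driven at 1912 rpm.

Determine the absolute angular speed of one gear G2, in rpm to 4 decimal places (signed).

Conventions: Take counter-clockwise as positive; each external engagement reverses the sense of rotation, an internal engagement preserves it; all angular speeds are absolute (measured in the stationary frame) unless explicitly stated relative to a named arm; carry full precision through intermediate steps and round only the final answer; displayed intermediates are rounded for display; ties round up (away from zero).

recognized (axles ride arm R): planetary set, 37/11/59 teeth
normalise by the input: solve with ω_ring = 1, then scale by 1912 rpm
ring teeth: 37 + 2·11 = 59
37(ω_sun−ω_arm) = −59(ω_ring−ω_arm),  ω_sun = 0, ω_ring = 1
37(0−ω_arm) = −59(1−ω_arm)  ⇒  96·ω_arm = 59  ⇒  ω_arm = 59/96
sun–planet mesh: 37·(0−59/96) = −11·(ω_p−ω_arm)  ⇒  ω_p−ω_arm = 2183/1056
ω_p = 59/96 + 2183/1056 = 59/22
scale: ω_p = 59/22 × 1912 rpm = +5127.6364 rpm

+5127.6364 rpm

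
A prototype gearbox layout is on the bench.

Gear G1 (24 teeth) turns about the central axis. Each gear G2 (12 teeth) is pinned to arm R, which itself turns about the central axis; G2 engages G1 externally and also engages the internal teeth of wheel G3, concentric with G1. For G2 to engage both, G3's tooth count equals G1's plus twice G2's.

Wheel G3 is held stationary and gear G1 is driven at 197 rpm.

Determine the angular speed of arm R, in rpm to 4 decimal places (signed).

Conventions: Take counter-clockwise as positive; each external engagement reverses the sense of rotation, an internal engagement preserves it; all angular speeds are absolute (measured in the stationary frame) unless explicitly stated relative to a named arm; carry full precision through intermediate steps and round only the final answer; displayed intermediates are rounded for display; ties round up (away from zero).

+65.6667 rpm

recognized (axles ride arm R): planetary set, 24/12/48 teeth
normalise by the input: solve with ω_sun = 1, then scale by 197 rpm
ring teeth: 24 + 2·12 = 48
24(ω_sun−ω_arm) = −48(ω_ring−ω_arm),  ω_ring = 0, ω_sun = 1
24(1−ω_arm) = −48(0−ω_arm)  ⇒  72·ω_arm = 24  ⇒  ω_arm = 1/3
scale: ω_arm = 1/3 × 197 rpm = +65.6667 rpm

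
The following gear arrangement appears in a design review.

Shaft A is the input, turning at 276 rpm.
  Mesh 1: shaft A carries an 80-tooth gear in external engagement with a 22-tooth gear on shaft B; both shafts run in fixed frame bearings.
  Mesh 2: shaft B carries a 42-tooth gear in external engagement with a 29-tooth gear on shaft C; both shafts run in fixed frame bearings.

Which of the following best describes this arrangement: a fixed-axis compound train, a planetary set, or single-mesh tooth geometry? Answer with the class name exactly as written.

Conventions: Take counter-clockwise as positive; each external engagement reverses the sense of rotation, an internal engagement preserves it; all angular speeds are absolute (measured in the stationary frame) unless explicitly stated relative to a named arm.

fixed-axis compound train

recognized (3 fixed axles, 2 meshes): fixed-axis compound train
classification: fixed-axis compound train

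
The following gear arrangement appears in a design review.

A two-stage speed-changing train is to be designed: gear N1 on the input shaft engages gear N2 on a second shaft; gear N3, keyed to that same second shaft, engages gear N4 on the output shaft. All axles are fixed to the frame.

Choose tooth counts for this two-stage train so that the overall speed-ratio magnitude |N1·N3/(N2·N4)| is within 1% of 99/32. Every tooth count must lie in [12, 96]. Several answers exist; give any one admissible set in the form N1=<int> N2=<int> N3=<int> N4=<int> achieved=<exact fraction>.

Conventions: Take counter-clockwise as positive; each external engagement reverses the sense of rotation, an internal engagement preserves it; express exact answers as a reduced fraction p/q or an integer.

N1=18 N2=12 N3=33 N4=16 achieved=99/32

class = fixed-axis compound train [2-stage, 99/32 wanted]
target = 99/32 in lowest terms: an exact hit needs N1·N3 = k·99 and N2·N4 = k·32 for one integer k, every count in [12, 96]; additionally prefer no 1:1 stage (N1 ≠ N2, N3 ≠ N4)
k = 1…5: no 1:1-free in-range split of k·99 and k·32 into factor pairs; take k = 6
k = 6: N1·N3 = 594 = 18·33, N2·N4 = 192 = 12·16
achieved = 18·33/(12·16) = 99/32; |achieved − target| = 0 ≤ 99/3200 ✓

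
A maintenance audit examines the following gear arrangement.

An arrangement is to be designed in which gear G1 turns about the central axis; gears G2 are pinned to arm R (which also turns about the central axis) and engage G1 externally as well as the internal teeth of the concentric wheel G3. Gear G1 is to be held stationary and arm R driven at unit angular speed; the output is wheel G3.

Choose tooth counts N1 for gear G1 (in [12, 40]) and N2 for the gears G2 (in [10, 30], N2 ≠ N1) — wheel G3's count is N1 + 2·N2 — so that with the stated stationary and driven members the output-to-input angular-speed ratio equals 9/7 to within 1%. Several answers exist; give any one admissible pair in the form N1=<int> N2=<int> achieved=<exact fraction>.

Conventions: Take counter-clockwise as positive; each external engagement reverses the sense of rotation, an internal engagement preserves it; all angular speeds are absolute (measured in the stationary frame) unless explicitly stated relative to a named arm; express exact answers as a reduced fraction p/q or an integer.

design class (target 9/7): planetary set
Willis with ω_sun = 0: ω_ring/ω_arm = (N1+N3)/N3; set equal to 9/7  ⇒  N3/N1 = 1/(9/7 − 1) = 7/2
N3 = N1 + 2·N2  ⇒  N2/N1 = (N3/N1 − 1)/2 = (7/2 − 1)/2 = 5/4
smallest multiple with N1 ≥ 12 and N2 ≥ 10: k = 3  ⇒  N1 = 3·4 = 12, N2 = 3·5 = 15 (N1 ≤ 40, N2 ≤ 30, N2 ≠ N1 ✓), N3 = 12 + 2·15 = 42
check: (N1+N3)/N3 with N1 = 12, N3 = 42 gives 9/7; |achieved − target| = 0 ≤ 9/700 ✓

N1=12 N2=15 achieved=9/7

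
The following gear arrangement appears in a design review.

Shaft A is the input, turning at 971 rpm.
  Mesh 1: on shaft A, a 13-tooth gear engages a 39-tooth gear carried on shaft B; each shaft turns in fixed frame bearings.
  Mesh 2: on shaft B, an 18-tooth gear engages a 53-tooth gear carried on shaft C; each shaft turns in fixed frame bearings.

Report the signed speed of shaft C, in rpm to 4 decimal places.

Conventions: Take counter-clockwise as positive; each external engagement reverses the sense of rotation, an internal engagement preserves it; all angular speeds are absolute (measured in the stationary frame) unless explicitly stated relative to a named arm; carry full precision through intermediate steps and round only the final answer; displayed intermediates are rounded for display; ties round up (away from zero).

+109.9245 rpm

class = fixed-axis compound train [2 meshes; 2 ratios multiply, 2 sense flips]
mesh 1 [13T→39T]: ω = 971.0000×13/39 = 323.6667 rpm, sense flips to −
mesh 2 [18T→53T]: ω = 323.6667×18/53 = 109.9245 rpm, sense flips to +
signed output speed = +109.9245 rpm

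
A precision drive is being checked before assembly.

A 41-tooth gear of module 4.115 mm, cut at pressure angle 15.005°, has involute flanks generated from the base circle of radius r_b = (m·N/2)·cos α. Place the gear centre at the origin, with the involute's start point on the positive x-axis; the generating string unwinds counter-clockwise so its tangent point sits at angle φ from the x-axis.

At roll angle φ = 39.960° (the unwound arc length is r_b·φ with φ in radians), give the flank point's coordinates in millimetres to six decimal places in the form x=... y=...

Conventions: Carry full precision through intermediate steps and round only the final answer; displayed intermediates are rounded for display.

recognized (one wheel, involute flank): single-mesh tooth geometry, m = 4.115, N = 41
pitch radius r_p = m·N/2 = 4.115·41/2 = 84.357500
base radius r_b = r_p·cos α = 84.357500·cos 15.005° = 81.481182
roll angle φ = 39.960° = 0.69743357 rad
x = r_b·(cos φ + φ·sin φ) = 98.952505
y = r_b·(sin φ − φ·cos φ) = 8.773462

x=98.952505 y=8.773462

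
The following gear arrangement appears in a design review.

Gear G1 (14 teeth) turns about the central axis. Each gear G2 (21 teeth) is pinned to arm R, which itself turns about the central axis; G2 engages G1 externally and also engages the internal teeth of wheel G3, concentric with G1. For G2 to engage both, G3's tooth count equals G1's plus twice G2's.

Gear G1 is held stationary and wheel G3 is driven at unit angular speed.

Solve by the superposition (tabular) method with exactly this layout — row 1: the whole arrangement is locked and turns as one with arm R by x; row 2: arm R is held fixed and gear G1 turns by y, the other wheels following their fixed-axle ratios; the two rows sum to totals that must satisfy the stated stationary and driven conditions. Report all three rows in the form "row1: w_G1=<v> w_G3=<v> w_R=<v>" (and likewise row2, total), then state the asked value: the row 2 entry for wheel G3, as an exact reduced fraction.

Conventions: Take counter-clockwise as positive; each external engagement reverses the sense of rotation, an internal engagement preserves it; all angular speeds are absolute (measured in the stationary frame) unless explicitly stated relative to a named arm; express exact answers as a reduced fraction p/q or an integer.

row1: w_G1=4/5 w_G3=4/5 w_R=4/5
row2: w_G1=-4/5 w_G3=1/5 w_R=0
total: w_G1=0 w_G3=1 w_R=4/5
asked value: 1/5

planetary set (14T centre, 21T on arm, 56T internal) — Willis relation
row 1: whole set turns with the arm by x
row 2: sun turns y, ring = −(14/56)·y, arm 0
boundary: total ω_sun = x + y = 0 and total ω_ring = x − (14/56)·y = 1  ⇒  y = -4/5, x = 4/5
row 2 ring = −(14/56)·(-4/5) = 1/5
totals (row 1 + row 2): sun 4/5 + (-4/5) = 0, ring 4/5 + 1/5 = 1, arm 4/5 + 0 = 4/5
asked cell (row2, ring) = 1/5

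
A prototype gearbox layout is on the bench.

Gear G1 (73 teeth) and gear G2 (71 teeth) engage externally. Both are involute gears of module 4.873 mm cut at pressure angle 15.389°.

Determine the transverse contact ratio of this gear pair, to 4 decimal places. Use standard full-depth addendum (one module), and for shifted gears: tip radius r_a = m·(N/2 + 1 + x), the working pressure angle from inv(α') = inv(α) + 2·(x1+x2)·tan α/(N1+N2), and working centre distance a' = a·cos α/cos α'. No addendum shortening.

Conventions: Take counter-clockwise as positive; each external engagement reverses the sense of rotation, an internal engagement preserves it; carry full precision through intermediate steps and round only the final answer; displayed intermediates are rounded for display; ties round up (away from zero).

2.1547

topology: single-mesh involute geometry — m = 4.873, 73T/71T pair
base radii: r_b1 = 171.487412, r_b2 = 166.789127
tip radii: r_a1 = 182.737500, r_a2 = 177.864500
no profile shift: α' = α, a' = a
action lengths: √(r_a1²−r_b1²) = 63.127343, √(r_a2²−r_b2²) = 61.783231
base pitch p_b = π·m·cos α = 14.760098
CR = (63.127343 + 61.783231 − 350.856000·sin 15.38900°)/14.760098 = 2.154698
contact ratio ≈ 2.1547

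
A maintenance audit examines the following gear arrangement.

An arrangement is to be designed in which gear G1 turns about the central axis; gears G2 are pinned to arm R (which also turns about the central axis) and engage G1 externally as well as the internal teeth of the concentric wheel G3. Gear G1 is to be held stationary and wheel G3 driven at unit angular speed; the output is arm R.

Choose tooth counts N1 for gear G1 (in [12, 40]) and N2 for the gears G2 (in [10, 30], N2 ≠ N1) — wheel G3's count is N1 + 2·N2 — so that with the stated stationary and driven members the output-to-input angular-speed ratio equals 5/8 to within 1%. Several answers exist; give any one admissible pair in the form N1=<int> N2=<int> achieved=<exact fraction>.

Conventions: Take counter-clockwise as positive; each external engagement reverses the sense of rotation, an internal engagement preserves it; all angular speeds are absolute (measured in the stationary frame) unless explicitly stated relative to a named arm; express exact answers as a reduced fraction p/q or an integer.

design class (target 5/8): planetary set
Willis with ω_sun = 0: ω_arm/ω_ring = N3/(N1+N3); set equal to 5/8  ⇒  N3/N1 = (5/8)/(1 − 5/8) = 5/3
N3 = N1 + 2·N2  ⇒  N2/N1 = (N3/N1 − 1)/2 = (5/3 − 1)/2 = 1/3
smallest multiple with N1 ≥ 12 and N2 ≥ 10: k = 10  ⇒  N1 = 10·3 = 30, N2 = 10·1 = 10 (N1 ≤ 40, N2 ≤ 30, N2 ≠ N1 ✓), N3 = 30 + 2·10 = 50
check: N3/(N1+N3) with N1 = 30, N3 = 50 gives 5/8; |achieved − target| = 0 ≤ 1/160 ✓

N1=30 N2=10 achieved=5/8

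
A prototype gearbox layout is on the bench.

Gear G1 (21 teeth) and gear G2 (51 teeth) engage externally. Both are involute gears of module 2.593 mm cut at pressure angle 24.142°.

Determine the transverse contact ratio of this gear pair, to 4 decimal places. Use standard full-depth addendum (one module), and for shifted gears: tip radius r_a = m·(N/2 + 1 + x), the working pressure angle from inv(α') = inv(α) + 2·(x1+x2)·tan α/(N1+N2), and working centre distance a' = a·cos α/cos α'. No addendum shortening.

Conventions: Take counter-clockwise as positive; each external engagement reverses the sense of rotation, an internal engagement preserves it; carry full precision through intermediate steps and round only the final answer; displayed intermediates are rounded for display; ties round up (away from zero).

recognized (one external pair, fixed centres): single-mesh tooth geometry, m = 2.593, N1 = 21, N2 = 51
base radii: r_b1 = 24.845124, r_b2 = 60.338157
tip radii: r_a1 = 29.819500, r_a2 = 68.714500
no profile shift: α' = α, a' = a
action lengths: √(r_a1²−r_b1²) = 16.490070, √(r_a2²−r_b2²) = 32.878402
base pitch p_b = π·m·cos α = 7.433644
CR = (16.490070 + 32.878402 − 93.348000·sin 24.14200°)/7.433644 = 1.505209
contact ratio ≈ 1.5052

1.5052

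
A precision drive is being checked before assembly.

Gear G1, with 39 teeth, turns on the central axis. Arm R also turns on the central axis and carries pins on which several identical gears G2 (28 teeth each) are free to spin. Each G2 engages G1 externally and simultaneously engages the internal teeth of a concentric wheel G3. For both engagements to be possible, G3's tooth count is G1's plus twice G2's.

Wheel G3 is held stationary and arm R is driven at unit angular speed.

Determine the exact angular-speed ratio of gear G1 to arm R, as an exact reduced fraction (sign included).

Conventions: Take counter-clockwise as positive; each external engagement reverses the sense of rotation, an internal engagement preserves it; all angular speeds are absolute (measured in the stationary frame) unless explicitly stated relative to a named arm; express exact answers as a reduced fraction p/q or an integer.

134/39

topology: planetary set — G1 39T / G2 28T / G3 95T, arm = carrier (Willis)
ring teeth: 39 + 2·28 = 95
39(ω_sun−ω_arm) = −95(ω_ring−ω_arm),  ω_ring = 0, ω_arm = 1
ω_sun = 1 − (95/39)(0−1) = 134/39
ω_out/ω_in = 134/39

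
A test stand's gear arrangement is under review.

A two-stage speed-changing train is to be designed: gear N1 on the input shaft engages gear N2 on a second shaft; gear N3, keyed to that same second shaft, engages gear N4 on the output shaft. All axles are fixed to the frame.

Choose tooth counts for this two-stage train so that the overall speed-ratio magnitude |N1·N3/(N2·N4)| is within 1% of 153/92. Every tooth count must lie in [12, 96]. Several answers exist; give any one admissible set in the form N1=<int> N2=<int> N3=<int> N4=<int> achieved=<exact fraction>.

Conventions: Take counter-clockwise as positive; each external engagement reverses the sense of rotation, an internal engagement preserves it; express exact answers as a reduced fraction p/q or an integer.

N1=17 N2=12 N3=27 N4=23 achieved=153/92

class = fixed-axis compound train [2-stage, 153/92 wanted]
target = 153/92 in lowest terms: an exact hit needs N1·N3 = k·153 and N2·N4 = k·92 for one integer k, every count in [12, 96]; additionally prefer no 1:1 stage (N1 ≠ N2, N3 ≠ N4)
k = 1…2: no 1:1-free in-range split of k·153 and k·92 into factor pairs; take k = 3
k = 3: N1·N3 = 459 = 17·27, N2·N4 = 276 = 12·23
achieved = 17·27/(12·23) = 153/92; |achieved − target| = 0 ≤ 153/9200 ✓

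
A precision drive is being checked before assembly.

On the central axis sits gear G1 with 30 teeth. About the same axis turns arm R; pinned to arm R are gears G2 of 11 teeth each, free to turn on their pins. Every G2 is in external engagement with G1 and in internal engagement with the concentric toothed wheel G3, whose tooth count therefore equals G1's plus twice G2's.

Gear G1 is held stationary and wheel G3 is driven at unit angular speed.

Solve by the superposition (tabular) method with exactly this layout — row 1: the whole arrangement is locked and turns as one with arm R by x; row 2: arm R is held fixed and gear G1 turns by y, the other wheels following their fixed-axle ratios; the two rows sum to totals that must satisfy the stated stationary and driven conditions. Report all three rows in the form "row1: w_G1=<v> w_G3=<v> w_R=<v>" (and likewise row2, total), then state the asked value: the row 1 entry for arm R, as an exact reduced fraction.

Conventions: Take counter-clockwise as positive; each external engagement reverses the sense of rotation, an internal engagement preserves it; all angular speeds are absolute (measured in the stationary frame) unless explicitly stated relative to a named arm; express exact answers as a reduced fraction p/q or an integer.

topology: planetary set — G1 30T / G2 11T / G3 52T, arm = carrier (Willis)
superposition row 1 [locked train]: every member turns x
row 2 — arm fixed, fixed-axis ratios: sun y, ring −(30/52)·y, arm 0
boundary: total ω_sun = x + y = 0 and total ω_ring = x − (30/52)·y = 1  ⇒  y = -26/41, x = 26/41
row 2 ring = −(30/52)·(-26/41) = 15/41
totals (row 1 + row 2): sun 26/41 + (-26/41) = 0, ring 26/41 + 15/41 = 1, arm 26/41 + 0 = 26/41
asked cell (row1, arm) = 26/41

row1: w_G1=26/41 w_G3=26/41 w_R=26/41
row2: w_G1=-26/41 w_G3=15/41 w_R=0
total: w_G1=0 w_G3=1 w_R=26/41
asked value: 26/41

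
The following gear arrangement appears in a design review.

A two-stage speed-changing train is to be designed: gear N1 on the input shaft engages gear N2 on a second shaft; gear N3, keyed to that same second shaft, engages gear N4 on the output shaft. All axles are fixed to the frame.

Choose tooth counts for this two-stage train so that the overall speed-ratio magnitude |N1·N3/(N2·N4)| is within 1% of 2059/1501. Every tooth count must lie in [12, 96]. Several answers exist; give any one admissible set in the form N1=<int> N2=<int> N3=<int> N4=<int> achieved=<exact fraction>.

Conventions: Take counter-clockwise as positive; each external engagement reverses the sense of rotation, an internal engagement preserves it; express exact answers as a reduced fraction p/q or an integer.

topology: fixed-axis compound train — 2 stages, target 2059/1501
target = 2059/1501 in lowest terms: an exact hit needs N1·N3 = k·2059 and N2·N4 = k·1501 for one integer k, every count in [12, 96]; additionally prefer no 1:1 stage (N1 ≠ N2, N3 ≠ N4)
k = 1: N1·N3 = 2059 = 29·71, N2·N4 = 1501 = 19·79
achieved = 29·71/(19·79) = 2059/1501; |achieved − target| = 0 ≤ 2059/150100 ✓

N1=29 N2=19 N3=71 N4=79 achieved=2059/1501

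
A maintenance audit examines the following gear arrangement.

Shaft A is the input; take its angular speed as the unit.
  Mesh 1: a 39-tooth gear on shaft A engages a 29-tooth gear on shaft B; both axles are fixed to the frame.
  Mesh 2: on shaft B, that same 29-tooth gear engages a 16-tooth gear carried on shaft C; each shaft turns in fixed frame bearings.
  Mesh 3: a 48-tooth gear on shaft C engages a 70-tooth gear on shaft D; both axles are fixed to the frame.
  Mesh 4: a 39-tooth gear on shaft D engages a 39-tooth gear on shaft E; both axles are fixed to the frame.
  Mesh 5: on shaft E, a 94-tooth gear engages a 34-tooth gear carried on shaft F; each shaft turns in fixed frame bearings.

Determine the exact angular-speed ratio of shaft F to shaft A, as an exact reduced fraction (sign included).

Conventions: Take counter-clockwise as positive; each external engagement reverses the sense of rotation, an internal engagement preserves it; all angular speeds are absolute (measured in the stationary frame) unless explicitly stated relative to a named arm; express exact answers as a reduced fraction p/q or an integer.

-5499/1190

class = fixed-axis compound train [5 meshes; 5 ratios multiply, 5 sense flips]
mesh 1 [39T→29T]: running ratio 39/29, sense −
mesh 2 [29T→16T]: running ratio 39/16, sense +
mesh 3 [48T→70T]: running ratio 117/70, sense −
mesh 4 [39T→39T]: running ratio 117/70, sense +
mesh 5 [94T→34T]: running ratio 5499/1190, sense −
ω_out/ω_in = -5499/1190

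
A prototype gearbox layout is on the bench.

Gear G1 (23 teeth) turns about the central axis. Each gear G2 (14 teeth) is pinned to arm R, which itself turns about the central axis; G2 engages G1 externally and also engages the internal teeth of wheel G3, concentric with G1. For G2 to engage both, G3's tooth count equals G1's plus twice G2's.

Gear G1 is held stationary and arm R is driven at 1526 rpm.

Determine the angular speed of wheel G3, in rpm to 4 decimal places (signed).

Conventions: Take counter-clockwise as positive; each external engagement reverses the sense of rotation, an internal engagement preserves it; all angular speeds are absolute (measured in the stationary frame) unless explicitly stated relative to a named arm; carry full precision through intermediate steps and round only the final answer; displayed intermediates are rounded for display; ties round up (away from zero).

+2214.1961 rpm

class = planetary set [G3 = 23+2·14 = 51; Willis about the carrier]
normalise by the input: solve with ω_arm = 1, then scale by 1526 rpm
ring teeth: 23 + 2·14 = 51
23(ω_sun−ω_arm) = −51(ω_ring−ω_arm),  ω_sun = 0, ω_arm = 1
ω_ring = 1 − (23/51)(0−1) = 74/51
scale: ω_ring = 74/51 × 1526 rpm = +2214.1961 rpm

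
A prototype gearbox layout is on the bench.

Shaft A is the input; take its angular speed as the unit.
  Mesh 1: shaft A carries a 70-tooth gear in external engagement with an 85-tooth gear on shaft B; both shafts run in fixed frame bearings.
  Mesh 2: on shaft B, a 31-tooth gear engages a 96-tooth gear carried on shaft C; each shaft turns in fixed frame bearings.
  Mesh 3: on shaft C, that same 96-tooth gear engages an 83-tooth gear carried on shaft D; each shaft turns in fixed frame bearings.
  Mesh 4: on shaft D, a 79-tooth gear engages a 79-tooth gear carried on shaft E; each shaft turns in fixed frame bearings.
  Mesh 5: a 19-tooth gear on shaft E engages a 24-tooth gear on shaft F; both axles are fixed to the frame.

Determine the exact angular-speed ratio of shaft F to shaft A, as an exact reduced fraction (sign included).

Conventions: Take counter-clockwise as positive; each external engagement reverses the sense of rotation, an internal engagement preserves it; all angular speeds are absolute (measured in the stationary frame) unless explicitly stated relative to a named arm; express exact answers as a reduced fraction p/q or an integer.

-4123/16932

class = fixed-axis compound train [5 meshes; 5 ratios multiply, 5 sense flips]
mesh 1 [70T→85T]: running ratio 14/17, sense −
mesh 2 [31T→96T]: running ratio 217/816, sense +
mesh 3 [96T→83T]: running ratio 434/1411, sense −
mesh 4 [79T→79T]: running ratio 434/1411, sense +
mesh 5 [19T→24T]: running ratio 4123/16932, sense −
ω_out/ω_in = -4123/16932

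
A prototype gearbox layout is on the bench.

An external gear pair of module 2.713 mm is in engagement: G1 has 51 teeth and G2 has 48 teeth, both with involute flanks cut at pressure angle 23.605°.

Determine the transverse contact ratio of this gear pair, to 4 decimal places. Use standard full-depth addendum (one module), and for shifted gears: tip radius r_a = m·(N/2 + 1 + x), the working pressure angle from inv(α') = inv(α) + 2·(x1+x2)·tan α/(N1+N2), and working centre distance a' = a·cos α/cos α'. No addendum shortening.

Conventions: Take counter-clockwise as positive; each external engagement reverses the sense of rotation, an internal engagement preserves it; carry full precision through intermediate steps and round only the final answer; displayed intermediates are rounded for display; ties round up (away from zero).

1.5871

recognized (one external pair, fixed centres): single-mesh tooth geometry, m = 2.713, N1 = 51, N2 = 48
base radii: r_b1 = 63.392931, r_b2 = 59.663935
tip radii: r_a1 = 71.894500, r_a2 = 67.825000
no profile shift: α' = α, a' = a
action lengths: √(r_a1²−r_b1²) = 33.913942, √(r_a2²−r_b2²) = 32.255937
base pitch p_b = π·m·cos α = 7.809991
CR = (33.913942 + 32.255937 − 134.293500·sin 23.60500°)/7.809991 = 1.587053
contact ratio ≈ 1.5871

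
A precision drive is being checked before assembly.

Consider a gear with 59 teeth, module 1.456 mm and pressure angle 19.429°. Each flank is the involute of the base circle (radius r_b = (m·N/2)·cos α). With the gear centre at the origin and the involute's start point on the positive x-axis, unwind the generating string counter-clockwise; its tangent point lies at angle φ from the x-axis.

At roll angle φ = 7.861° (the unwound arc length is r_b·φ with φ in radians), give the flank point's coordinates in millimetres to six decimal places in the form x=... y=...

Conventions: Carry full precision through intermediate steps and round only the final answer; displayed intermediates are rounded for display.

x=40.885523 y=0.034805

topology: single-mesh involute geometry — m = 1.456, N = 59
pitch radius r_p = m·N/2 = 1.456·59/2 = 42.952000
base radius r_b = r_p·cos α = 42.952000·cos 19.429° = 40.506073
roll angle φ = 7.861° = 0.13720033 rad
x = r_b·(cos φ + φ·sin φ) = 40.885523
y = r_b·(sin φ − φ·cos φ) = 0.034805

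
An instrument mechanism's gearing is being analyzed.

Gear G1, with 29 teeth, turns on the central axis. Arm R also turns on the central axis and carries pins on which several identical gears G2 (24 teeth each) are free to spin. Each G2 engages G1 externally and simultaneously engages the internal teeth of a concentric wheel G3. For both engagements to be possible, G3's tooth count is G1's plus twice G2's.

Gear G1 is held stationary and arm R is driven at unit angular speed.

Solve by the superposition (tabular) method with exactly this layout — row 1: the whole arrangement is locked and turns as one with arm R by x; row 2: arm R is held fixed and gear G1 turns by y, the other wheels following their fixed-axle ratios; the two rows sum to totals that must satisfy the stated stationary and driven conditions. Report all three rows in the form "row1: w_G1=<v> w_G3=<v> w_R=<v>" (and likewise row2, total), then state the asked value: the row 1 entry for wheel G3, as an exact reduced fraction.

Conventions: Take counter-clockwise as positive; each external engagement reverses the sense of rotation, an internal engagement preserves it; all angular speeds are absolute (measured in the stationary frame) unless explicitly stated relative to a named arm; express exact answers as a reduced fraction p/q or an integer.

recognized (axles ride arm R): planetary set, 29/24/77 teeth
row 1 — lock + rotate with arm: ω_sun = ω_ring = ω_arm = x
row 2: sun turns y, ring = −(29/77)·y, arm 0
boundary: total ω_sun = x + y = 0 and total ω_arm = x = 1  ⇒  y = -1, x = 1
row 2 ring = −(29/77)·(-1) = 29/77
totals (row 1 + row 2): sun 1 + (-1) = 0, ring 1 + 29/77 = 106/77, arm 1 + 0 = 1
asked cell (row1, ring) = 1

row1: w_G1=1 w_G3=1 w_R=1
row2: w_G1=-1 w_G3=29/77 w_R=0
total: w_G1=0 w_G3=106/77 w_R=1
asked value: 1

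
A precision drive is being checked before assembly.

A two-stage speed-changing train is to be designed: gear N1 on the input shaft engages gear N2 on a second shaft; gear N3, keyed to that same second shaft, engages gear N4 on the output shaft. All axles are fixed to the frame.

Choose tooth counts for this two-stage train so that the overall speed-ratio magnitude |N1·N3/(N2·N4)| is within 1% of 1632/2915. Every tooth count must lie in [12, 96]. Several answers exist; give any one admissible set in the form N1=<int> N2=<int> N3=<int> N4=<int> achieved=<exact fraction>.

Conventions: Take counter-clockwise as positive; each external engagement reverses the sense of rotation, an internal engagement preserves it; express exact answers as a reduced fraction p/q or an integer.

N1=17 N2=53 N3=96 N4=55 achieved=1632/2915

2-stage fixed-axis compound train for ratio 1632/2915
target = 1632/2915 in lowest terms: an exact hit needs N1·N3 = k·1632 and N2·N4 = k·2915 for one integer k, every count in [12, 96]; additionally prefer no 1:1 stage (N1 ≠ N2, N3 ≠ N4)
k = 1: N1·N3 = 1632 = 17·96, N2·N4 = 2915 = 53·55
achieved = 17·96/(53·55) = 1632/2915; |achieved − target| = 0 ≤ 408/72875 ✓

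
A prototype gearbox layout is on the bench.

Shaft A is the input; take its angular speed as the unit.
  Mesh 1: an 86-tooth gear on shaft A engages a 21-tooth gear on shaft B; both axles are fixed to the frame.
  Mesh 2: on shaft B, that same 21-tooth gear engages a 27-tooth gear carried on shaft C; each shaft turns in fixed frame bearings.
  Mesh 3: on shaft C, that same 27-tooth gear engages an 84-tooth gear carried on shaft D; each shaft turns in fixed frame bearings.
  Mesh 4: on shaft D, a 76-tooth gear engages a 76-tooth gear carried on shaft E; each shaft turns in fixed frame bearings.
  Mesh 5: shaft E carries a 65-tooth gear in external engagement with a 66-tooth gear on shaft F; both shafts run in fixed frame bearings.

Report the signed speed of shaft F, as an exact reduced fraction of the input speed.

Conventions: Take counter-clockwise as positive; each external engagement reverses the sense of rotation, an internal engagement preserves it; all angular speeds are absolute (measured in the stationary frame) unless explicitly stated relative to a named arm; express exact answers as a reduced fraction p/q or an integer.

5-mesh fixed-axis compound train (all bearings frame-fixed)
mesh 1 [86T→21T]: |ω|/ω_in = 1×86/21 = 86/21, sense flips to −
mesh 2 [21T→27T]: |ω|/ω_in = (86/21)×21/27 = 86/27, sense flips to +
mesh 3 [27T→84T]: |ω|/ω_in = (86/27)×27/84 = 43/42, sense flips to −
mesh 4 [76T→76T]: |ω|/ω_in = (43/42)×76/76 = 43/42, sense flips to +
mesh 5 [65T→66T]: |ω|/ω_in = (43/42)×65/66 = 2795/2772, sense flips to −
signed output speed (× input speed) = -2795/2772

-2795/2772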